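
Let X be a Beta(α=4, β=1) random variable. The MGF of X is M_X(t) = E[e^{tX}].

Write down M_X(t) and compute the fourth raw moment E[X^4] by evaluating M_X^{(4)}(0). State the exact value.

M_X(t) = ₁F₁(4; 5; t)
M′(t) = 4*₁F₁(5; 6; t)/5
M′′(t) = 2*₁F₁(6; 7; t)/3
M′′′(t) = 4*₁F₁(7; 8; t)/7
M′′′′(t) = ₁F₁(8; 9; t)/2

E[X^4] = M′′′′(0) = 1/2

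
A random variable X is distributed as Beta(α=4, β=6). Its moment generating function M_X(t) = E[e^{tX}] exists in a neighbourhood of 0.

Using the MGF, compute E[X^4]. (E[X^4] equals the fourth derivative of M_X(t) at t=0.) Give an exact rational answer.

M_X(t) = ₁F₁(4; 10; t)
D^4[M](t) = 7*₁F₁(8; 14; t)/143

E[X^4] = D^4[M](0) = 7/143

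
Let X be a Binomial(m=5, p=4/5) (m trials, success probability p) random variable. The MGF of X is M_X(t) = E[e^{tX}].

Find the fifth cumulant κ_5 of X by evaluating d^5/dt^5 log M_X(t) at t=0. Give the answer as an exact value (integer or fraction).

κ_5 = d^5K/dt^5 |_{t=0} = 276/625

M_X(t) = (4*e^(t)/5 + 1/5)^5
K_X(t) = log M_X(t) = 5*log(4*e^(t)/5 + 1/5)
dK/dt = 20*e^(t)/(4*e^(t) + 1)
d^2K/dt^2 = 20*e^(t)/(16*e^(2*t) + 8*e^(t) + 1)
d^3K/dt^3 = (-80*e^(2*t) + 20*e^(t))/(64*e^(3*t) + 48*e^(2*t) + 12*e^(t) + 1)
d^4K/dt^4 = (320*e^(3*t) - 320*e^(2*t) + 20*e^(t))/(256*e^(4*t) + 256*e^(3*t) + 96*e^(2*t) + 16*e^(t) + 1)
d^5K/dt^5 = (-1280*e^(4*t) + 3520*e^(3*t) - 880*e^(2*t) + 20*e^(t))/(1024*e^(5*t) + 1280*e^(4*t) + 640*e^(3*t) + 160*e^(2*t) + 20*e^(t) + 1)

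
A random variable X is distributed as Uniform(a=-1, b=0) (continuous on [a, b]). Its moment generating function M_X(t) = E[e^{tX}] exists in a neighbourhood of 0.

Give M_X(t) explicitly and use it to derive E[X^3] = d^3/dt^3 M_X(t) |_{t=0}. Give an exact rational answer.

M_X(t) = (1 - e^(-t))/t
M^(3)(t) = (t^3 + 3*t^2 + 6*t - 6*e^(t) + 6)*e^(-t)/t^4

E[X^3] = M^(3)(0) = -1/4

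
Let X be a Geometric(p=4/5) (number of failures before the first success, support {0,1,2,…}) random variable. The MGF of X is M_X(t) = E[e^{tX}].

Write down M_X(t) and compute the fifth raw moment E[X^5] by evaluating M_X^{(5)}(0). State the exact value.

E[X^5] = D^5[M](0) = 707/128

M_X(t) = 4/(5*(1 - e^(t)/5))
D^5[M](t) = (4*e^(5*t) + 520*e^(4*t) + 6600*e^(3*t) + 13000*e^(2*t) + 2500*e^(t))/(e^(6*t) - 30*e^(5*t) + 375*e^(4*t) - 2500*e^(3*t) + 9375*e^(2*t) - 18750*e^(t) + 15625)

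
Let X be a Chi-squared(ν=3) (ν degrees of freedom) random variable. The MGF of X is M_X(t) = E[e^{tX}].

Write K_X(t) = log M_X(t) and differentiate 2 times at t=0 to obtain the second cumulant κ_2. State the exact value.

M_X(t) = (1 - 2*t)^(-3/2)
K_X(t) = log M_X(t) = -3*log(1 - 2*t)/2
D^2[K](t) = 6/(4*t^2 - 4*t + 1)

κ_2 = D^2[K](0) = 6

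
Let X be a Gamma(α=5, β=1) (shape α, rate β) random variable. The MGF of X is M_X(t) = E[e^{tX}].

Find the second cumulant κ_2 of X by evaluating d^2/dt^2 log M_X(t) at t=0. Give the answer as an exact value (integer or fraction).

M_X(t) = (1 - t)^(-5)
K_X(t) = log M_X(t) = -5*log(1 - t)
D^2[K](t) = 5/(t^2 - 2*t + 1)

κ_2 = D^2[K](0) = 5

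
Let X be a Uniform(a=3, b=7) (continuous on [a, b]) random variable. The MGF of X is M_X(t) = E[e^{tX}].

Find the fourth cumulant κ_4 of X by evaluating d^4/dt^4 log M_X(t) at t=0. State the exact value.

M_X(t) = (e^(7*t) - e^(3*t))/(4*t)
K_X(t) = log M_X(t) = -log(t) + log(e^(7*t) - e^(3*t)) - 2*log(2)
dK/dt = (7*t*e^(4*t) - 3*t - e^(4*t) + 1)/(t*e^(4*t) - t)
d^2K/dt^2 = (-16*t^2*e^(4*t) + e^(8*t) - 2*e^(4*t) + 1)/(t^2*e^(8*t) - 2*t^2*e^(4*t) + t^2)
d^3K/dt^3 = (64*t^3*e^(8*t) + 64*t^3*e^(4*t) - 2*e^(12*t) + 6*e^(8*t) - 6*e^(4*t) + 2)/(t^3*e^(12*t) - 3*t^3*e^(8*t) + 3*t^3*e^(4*t) - t^3)

κ_4 = d^4K/dt^4 |_{t=0} = -32/15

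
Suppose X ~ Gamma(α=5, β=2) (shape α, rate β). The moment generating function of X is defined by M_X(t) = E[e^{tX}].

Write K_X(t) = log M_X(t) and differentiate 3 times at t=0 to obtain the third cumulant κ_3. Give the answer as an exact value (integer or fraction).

κ_3 = K^(3)(0) = 5/4

M_X(t) = 32/(2 - t)^5
K_X(t) = log M_X(t) = -5*log(2 - t) + 5*log(2)
K^(3)(t) = -10/(t^3 - 6*t^2 + 12*t - 8)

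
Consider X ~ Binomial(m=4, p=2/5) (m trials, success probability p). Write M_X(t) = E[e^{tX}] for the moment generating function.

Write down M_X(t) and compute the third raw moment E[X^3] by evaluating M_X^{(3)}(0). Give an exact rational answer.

M_X(t) = (2*e^(t)/5 + 3/5)^4
D^3[M](t) = 1024*e^(4*t)/625 + 2592*e^(3*t)/625 + 1728*e^(2*t)/625 + 216*e^(t)/625

E[X^3] = D^3[M](0) = 1112/125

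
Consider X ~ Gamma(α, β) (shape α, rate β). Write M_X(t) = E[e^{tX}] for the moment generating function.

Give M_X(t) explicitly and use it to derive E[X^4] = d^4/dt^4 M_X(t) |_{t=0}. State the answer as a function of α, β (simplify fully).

M_X(t) = (β/(β - t))^α
M^(4)(t) = (α^4*β^α*(1/(β - t))^α + 6*α^3*β^α*(1/(β - t))^α + 11*α^2*β^α*(1/(β - t))^α + 6*α*β^α*(1/(β - t))^α)/(β^4 - 4*β^3*t + 6*β^2*t^2 - 4*β*t^3 + t^4)

E[X^4] = M^(4)(0) = α*(α^3 + 6*α^2 + 11*α + 6)/β^4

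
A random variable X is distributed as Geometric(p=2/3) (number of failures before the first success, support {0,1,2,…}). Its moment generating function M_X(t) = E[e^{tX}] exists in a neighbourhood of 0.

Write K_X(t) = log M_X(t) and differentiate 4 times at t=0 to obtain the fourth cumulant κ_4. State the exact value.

M_X(t) = 2/(3*(1 - e^(t)/3))
K_X(t) = log M_X(t) = -log(1 - e^(t)/3) - log(3) + log(2)
D^4[K](t) = (3*e^(3*t) + 36*e^(2*t) + 27*e^(t))/(e^(4*t) - 12*e^(3*t) + 54*e^(2*t) - 108*e^(t) + 81)

κ_4 = D^4[K](0) = 33/8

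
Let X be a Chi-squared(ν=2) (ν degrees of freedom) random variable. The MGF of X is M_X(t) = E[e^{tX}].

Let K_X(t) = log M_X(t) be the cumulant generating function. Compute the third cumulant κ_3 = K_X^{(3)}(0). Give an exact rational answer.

M_X(t) = 1/(1 - 2*t)
K_X(t) = log M_X(t) = -log(1 - 2*t)
dK/dt = -2/(2*t - 1)
d^2K/dt^2 = 4/(4*t^2 - 4*t + 1)
d^3K/dt^3 = -16/(8*t^3 - 12*t^2 + 6*t - 1)

κ_3 = d^3K/dt^3 |_{t=0} = 16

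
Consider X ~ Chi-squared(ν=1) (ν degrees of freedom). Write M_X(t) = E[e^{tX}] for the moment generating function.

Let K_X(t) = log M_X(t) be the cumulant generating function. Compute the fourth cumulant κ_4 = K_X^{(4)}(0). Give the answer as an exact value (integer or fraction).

κ_4 = d^4K/dt^4 |_{t=0} = 48

M_X(t) = 1/√(1 - 2*t)
K_X(t) = log M_X(t) = -log(1 - 2*t)/2
dK/dt = -1/(2*t - 1)
d^2K/dt^2 = 2/(4*t^2 - 4*t + 1)
d^3K/dt^3 = -8/(8*t^3 - 12*t^2 + 6*t - 1)
d^4K/dt^4 = 48/(16*t^4 - 32*t^3 + 24*t^2 - 8*t + 1)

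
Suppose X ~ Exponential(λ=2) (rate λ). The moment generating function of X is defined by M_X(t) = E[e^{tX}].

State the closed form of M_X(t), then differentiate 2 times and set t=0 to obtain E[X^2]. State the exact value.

M_X(t) = 2/(2 - t)
D^2[M](t) = -4/(t^3 - 6*t^2 + 12*t - 8)

E[X^2] = D^2[M](0) = 1/2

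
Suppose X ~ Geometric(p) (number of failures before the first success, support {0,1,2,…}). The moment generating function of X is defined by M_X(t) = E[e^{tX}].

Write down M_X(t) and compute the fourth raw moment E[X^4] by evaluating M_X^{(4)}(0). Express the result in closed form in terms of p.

E[X^4] = D^4[M](0) = 1 - 15/p + 50/p^2 - 60/p^3 + 24/p^4

M_X(t) = p/(-(1 - p)*e^(t) + 1)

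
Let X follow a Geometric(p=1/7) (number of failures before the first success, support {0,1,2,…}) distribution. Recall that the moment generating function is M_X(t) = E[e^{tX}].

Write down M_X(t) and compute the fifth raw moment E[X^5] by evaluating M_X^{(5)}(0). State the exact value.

E[X^5] = M^(5)(0) = 1277646

M_X(t) = 1/(7*(1 - 6*e^(t)/7))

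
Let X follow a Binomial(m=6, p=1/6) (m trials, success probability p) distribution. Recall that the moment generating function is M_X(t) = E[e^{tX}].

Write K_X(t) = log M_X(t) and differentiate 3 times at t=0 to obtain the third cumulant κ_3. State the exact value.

κ_3 = K^(3)(0) = 5/9

M_X(t) = (e^(t)/6 + 5/6)^6
K_X(t) = log M_X(t) = 6*log(e^(t)/6 + 5/6)
K^(3)(t) = (-30*e^(2*t) + 150*e^(t))/(e^(3*t) + 15*e^(2*t) + 75*e^(t) + 125)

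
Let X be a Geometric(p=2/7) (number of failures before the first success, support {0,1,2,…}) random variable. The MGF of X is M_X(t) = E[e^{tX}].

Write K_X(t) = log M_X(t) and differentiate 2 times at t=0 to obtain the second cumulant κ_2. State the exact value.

M_X(t) = 2/(7*(1 - 5*e^(t)/7))
K_X(t) = log M_X(t) = -log(1 - 5*e^(t)/7) - log(7) + log(2)
dK/dt = -5*e^(t)/(5*e^(t) - 7)
d^2K/dt^2 = 35*e^(t)/(25*e^(2*t) - 70*e^(t) + 49)

κ_2 = d^2K/dt^2 |_{t=0} = 35/4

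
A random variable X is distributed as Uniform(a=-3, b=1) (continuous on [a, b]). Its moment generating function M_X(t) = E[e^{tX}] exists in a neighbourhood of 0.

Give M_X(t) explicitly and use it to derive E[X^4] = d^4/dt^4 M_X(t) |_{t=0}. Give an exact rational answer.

M_X(t) = (e^(t) - e^(-3*t))/(4*t)
M^(4)(t) = (t^4*e^(4*t) - 81*t^4 - 4*t^3*e^(4*t) - 108*t^3 + 12*t^2*e^(4*t) - 108*t^2 - 24*t*e^(4*t) - 72*t + 24*e^(4*t) - 24)*e^(-3*t)/(4*t^5)

E[X^4] = M^(4)(0) = 61/5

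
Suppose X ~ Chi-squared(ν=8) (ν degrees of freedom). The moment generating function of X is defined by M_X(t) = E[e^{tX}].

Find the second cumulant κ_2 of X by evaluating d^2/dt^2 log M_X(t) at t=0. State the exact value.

κ_2 = K′′(0) = 16

M_X(t) = (1 - 2*t)^(-4)
K_X(t) = log M_X(t) = -4*log(1 - 2*t)
K′(t) = -8/(2*t - 1)
K′′(t) = 16/(4*t^2 - 4*t + 1)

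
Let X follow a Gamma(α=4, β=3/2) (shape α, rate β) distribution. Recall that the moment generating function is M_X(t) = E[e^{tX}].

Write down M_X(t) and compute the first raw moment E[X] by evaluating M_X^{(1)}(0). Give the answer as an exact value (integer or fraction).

M_X(t) = 81/(16*(3/2 - t)^4)
D[M](t) = -648/(32*t^5 - 240*t^4 + 720*t^3 - 1080*t^2 + 810*t - 243)

E[X] = D[M](0) = 8/3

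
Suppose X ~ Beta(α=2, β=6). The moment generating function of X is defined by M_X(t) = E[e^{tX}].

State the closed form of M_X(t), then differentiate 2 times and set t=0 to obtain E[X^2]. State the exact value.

E[X^2] = M^(2)(0) = 1/12

M_X(t) = ₁F₁(2; 8; t)
M^(2)(t) = ₁F₁(4; 10; t)/12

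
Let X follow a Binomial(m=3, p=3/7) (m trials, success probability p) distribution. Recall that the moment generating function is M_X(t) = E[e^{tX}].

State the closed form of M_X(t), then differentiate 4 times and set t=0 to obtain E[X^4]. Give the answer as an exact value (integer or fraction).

E[X^4] = M^(4)(0) = 4059/343

M_X(t) = (3*e^(t)/7 + 4/7)^3
M^(4)(t) = 2187*e^(3*t)/343 + 1728*e^(2*t)/343 + 144*e^(t)/343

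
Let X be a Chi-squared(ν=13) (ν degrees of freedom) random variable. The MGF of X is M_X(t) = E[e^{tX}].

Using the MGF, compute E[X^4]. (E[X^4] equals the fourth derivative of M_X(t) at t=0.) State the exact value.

M_X(t) = (1 - 2*t)^(-13/2)

E[X^4] = D^4[M](0) = 62985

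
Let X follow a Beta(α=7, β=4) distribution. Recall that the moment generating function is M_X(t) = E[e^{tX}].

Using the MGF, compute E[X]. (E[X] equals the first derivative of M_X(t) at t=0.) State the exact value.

M_X(t) = ₁F₁(7; 11; t)
M′(t) = 7*₁F₁(8; 12; t)/11

E[X] = M′(0) = 7/11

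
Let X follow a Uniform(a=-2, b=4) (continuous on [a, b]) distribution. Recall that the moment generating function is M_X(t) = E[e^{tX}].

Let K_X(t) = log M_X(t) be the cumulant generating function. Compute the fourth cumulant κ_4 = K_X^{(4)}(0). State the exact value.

M_X(t) = (e^(4*t) - e^(-2*t))/(6*t)
K_X(t) = log M_X(t) = -log(t) + log(e^(4*t) - e^(-2*t)) - log(6)
K′(t) = (4*t*e^(6*t) + 2*t - e^(6*t) + 1)/(t*e^(6*t) - t)
K′′(t) = (-36*t^2*e^(6*t) + e^(12*t) - 2*e^(6*t) + 1)/(t^2*e^(12*t) - 2*t^2*e^(6*t) + t^2)
K′′′(t) = (216*t^3*e^(12*t) + 216*t^3*e^(6*t) - 2*e^(18*t) + 6*e^(12*t) - 6*e^(6*t) + 2)/(t^3*e^(18*t) - 3*t^3*e^(12*t) + 3*t^3*e^(6*t) - t^3)

κ_4 = K′′′′(0) = -54/5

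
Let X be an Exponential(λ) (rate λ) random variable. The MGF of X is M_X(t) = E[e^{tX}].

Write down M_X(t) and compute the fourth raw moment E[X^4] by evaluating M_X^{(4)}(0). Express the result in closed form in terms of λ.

E[X^4] = M^(4)(0) = 24/λ^4

M_X(t) = λ/(λ - t)
M^(4)(t) = -24*λ/(-λ^5 + 5*λ^4*t - 10*λ^3*t^2 + 10*λ^2*t^3 - 5*λ*t^4 + t^5)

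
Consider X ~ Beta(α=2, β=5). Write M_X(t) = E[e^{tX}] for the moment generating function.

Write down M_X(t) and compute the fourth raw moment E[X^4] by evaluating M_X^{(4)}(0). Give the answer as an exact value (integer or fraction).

M_X(t) = ₁F₁(2; 7; t)
D^4[M](t) = ₁F₁(6; 11; t)/42

E[X^4] = D^4[M](0) = 1/42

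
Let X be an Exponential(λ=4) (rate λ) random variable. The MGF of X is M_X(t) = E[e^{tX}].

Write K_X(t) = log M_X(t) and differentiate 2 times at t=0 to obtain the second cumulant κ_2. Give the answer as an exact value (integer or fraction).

κ_2 = K^(2)(0) = 1/16

M_X(t) = 4/(4 - t)
K_X(t) = log M_X(t) = -log(4 - t) + 2*log(2)
K^(2)(t) = 1/(t^2 - 8*t + 16)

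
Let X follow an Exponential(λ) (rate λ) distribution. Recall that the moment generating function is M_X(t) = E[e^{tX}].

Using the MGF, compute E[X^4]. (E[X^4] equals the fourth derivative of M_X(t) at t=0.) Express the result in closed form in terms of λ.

M_X(t) = λ/(λ - t)
M′(t) = λ/(λ^2 - 2*λ*t + t^2)
M′′(t) = -2*λ/(-λ^3 + 3*λ^2*t - 3*λ*t^2 + t^3)
M′′′(t) = 6*λ/(λ^4 - 4*λ^3*t + 6*λ^2*t^2 - 4*λ*t^3 + t^4)
M′′′′(t) = -24*λ/(-λ^5 + 5*λ^4*t - 10*λ^3*t^2 + 10*λ^2*t^3 - 5*λ*t^4 + t^5)

E[X^4] = M′′′′(0) = 24/λ^4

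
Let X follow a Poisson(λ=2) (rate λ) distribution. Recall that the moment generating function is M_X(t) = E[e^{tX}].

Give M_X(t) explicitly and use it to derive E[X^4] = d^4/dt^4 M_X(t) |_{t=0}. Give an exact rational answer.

E[X^4] = M^(4)(0) = 94

M_X(t) = e^(2*e^(t) - 2)
M^(4)(t) = (16*e^(4*t)*e^(2*e^(t)) + 48*e^(3*t)*e^(2*e^(t)) + 28*e^(2*t)*e^(2*e^(t)) + 2*e^(t)*e^(2*e^(t)))*e^(-2)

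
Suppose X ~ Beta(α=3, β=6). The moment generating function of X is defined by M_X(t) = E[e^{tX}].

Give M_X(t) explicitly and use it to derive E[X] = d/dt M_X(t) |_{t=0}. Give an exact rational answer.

M_X(t) = ₁F₁(3; 9; t)
D[M](t) = ₁F₁(4; 10; t)/3

E[X] = D[M](0) = 1/3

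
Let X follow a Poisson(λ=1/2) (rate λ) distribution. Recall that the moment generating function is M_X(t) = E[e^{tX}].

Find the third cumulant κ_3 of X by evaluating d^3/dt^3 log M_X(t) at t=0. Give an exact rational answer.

κ_3 = K^(3)(0) = 1/2

M_X(t) = e^(e^(t)/2 - 1/2)
K_X(t) = log M_X(t) = e^(t)/2 - 1/2
K^(3)(t) = e^(t)/2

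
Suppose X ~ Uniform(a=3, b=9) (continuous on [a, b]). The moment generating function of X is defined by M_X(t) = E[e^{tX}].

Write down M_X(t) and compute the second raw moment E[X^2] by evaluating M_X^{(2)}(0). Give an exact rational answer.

M_X(t) = (e^(9*t) - e^(3*t))/(6*t)
D^2[M](t) = (81*t^2*e^(9*t) - 9*t^2*e^(3*t) - 18*t*e^(9*t) + 6*t*e^(3*t) + 2*e^(9*t) - 2*e^(3*t))/(6*t^3)

E[X^2] = D^2[M](0) = 39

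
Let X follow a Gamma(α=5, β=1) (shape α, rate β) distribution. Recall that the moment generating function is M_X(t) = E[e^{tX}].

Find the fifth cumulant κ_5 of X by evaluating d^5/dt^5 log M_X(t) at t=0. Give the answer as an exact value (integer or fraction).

κ_5 = K^(5)(0) = 120

M_X(t) = (1 - t)^(-5)
K_X(t) = log M_X(t) = -5*log(1 - t)
K^(5)(t) = -120/(t^5 - 5*t^4 + 10*t^3 - 10*t^2 + 5*t - 1)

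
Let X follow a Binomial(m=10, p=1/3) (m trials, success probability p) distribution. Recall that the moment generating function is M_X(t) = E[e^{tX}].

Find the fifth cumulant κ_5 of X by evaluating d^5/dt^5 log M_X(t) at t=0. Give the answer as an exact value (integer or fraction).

κ_5 = D^5[K](0) = -100/81

M_X(t) = (e^(t)/3 + 2/3)^10
K_X(t) = log M_X(t) = 10*log(e^(t)/3 + 2/3)
D^5[K](t) = (-20*e^(4*t) + 440*e^(3*t) - 880*e^(2*t) + 160*e^(t))/(e^(5*t) + 10*e^(4*t) + 40*e^(3*t) + 80*e^(2*t) + 80*e^(t) + 32)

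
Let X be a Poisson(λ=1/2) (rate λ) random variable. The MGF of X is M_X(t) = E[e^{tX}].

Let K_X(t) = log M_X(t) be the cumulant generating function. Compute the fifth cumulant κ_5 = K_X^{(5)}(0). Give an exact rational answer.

κ_5 = D^5[K](0) = 1/2

M_X(t) = e^(e^(t)/2 - 1/2)
K_X(t) = log M_X(t) = e^(t)/2 - 1/2
D^5[K](t) = e^(t)/2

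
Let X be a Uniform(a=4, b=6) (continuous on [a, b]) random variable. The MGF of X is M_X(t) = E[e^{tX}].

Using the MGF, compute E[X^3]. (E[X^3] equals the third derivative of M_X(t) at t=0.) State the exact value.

E[X^3] = D^3[M](0) = 130

M_X(t) = (e^(6*t) - e^(4*t))/(2*t)
D^3[M](t) = (108*t^3*e^(6*t) - 32*t^3*e^(4*t) - 54*t^2*e^(6*t) + 24*t^2*e^(4*t) + 18*t*e^(6*t) - 12*t*e^(4*t) - 3*e^(6*t) + 3*e^(4*t))/t^4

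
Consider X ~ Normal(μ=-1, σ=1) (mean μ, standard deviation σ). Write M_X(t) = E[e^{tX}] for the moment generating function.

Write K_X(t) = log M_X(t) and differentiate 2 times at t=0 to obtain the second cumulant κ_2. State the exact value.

M_X(t) = e^(t^2/2 - t)
K_X(t) = log M_X(t) = t^2/2 - t
K′(t) = t - 1
K′′(t) = 1

κ_2 = K′′(0) = 1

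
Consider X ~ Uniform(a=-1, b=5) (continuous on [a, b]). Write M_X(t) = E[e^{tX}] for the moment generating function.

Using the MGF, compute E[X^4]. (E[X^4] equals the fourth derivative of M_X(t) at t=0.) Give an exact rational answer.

M_X(t) = (e^(5*t) - e^(-t))/(6*t)
M^(4)(t) = (625*t^4*e^(6*t) - t^4 - 500*t^3*e^(6*t) - 4*t^3 + 300*t^2*e^(6*t) - 12*t^2 - 120*t*e^(6*t) - 24*t + 24*e^(6*t) - 24)*e^(-t)/(6*t^5)

E[X^4] = M^(4)(0) = 521/5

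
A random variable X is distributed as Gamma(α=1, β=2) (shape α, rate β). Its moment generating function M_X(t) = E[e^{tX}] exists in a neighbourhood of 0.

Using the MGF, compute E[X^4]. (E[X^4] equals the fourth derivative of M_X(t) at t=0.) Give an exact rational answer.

E[X^4] = M′′′′(0) = 3/2

M_X(t) = 2/(2 - t)
M′(t) = 2/(t^2 - 4*t + 4)
M′′(t) = -4/(t^3 - 6*t^2 + 12*t - 8)
M′′′(t) = 12/(t^4 - 8*t^3 + 24*t^2 - 32*t + 16)
M′′′′(t) = -48/(t^5 - 10*t^4 + 40*t^3 - 80*t^2 + 80*t - 32)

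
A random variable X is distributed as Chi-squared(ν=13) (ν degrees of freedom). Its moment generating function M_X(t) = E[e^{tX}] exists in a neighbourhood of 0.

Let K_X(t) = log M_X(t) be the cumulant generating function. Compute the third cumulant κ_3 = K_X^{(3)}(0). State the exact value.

κ_3 = D^3[K](0) = 104

M_X(t) = (1 - 2*t)^(-13/2)
K_X(t) = log M_X(t) = -13*log(1 - 2*t)/2
D^3[K](t) = -104/(8*t^3 - 12*t^2 + 6*t - 1)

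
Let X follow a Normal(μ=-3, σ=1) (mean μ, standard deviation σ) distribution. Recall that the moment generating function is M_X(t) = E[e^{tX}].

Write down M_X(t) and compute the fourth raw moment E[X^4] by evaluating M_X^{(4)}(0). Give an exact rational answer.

E[X^4] = M′′′′(0) = 138

M_X(t) = e^(t^2/2 - 3*t)
M′(t) = t*e^(-3*t)*e^(t^2/2) - 3*e^(-3*t)*e^(t^2/2)
M′′(t) = (t^2*e^(t^2/2) - 6*t*e^(t^2/2) + 10*e^(t^2/2))*e^(-3*t)
M′′′(t) = (t^3*e^(t^2/2) - 9*t^2*e^(t^2/2) + 30*t*e^(t^2/2) - 36*e^(t^2/2))*e^(-3*t)
M′′′′(t) = (t^4*e^(t^2/2) - 12*t^3*e^(t^2/2) + 60*t^2*e^(t^2/2) - 144*t*e^(t^2/2) + 138*e^(t^2/2))*e^(-3*t)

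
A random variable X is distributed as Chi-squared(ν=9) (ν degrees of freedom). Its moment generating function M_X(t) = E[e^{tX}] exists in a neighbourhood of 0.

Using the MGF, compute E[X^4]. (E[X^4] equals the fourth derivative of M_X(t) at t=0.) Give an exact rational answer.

M_X(t) = (1 - 2*t)^(-9/2)
M′(t) = -9/(32*t^5*√(1 - 2*t) - 80*t^4*√(1 - 2*t) + 80*t^3*√(1 - 2*t) - 40*t^2*√(1 - 2*t) + 10*t*√(1 - 2*t) - √(1 - 2*t))
M′′(t) = 99/(64*t^6*√(1 - 2*t) - 192*t^5*√(1 - 2*t) + 240*t^4*√(1 - 2*t) - 160*t^3*√(1 - 2*t) + 60*t^2*√(1 - 2*t) - 12*t*√(1 - 2*t) + √(1 - 2*t))

E[X^4] = M′′′′(0) = 19305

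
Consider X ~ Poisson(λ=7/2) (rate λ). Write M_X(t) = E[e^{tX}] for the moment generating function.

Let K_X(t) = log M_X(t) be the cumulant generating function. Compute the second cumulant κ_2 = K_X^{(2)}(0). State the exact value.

κ_2 = D^2[K](0) = 7/2

M_X(t) = e^(7*e^(t)/2 - 7/2)
K_X(t) = log M_X(t) = 7*e^(t)/2 - 7/2
D^2[K](t) = 7*e^(t)/2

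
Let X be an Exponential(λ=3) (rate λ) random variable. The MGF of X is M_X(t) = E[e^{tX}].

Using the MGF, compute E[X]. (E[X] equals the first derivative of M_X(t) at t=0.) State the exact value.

E[X] = M′(0) = 1/3

M_X(t) = 3/(3 - t)
M′(t) = 3/(t^2 - 6*t + 9)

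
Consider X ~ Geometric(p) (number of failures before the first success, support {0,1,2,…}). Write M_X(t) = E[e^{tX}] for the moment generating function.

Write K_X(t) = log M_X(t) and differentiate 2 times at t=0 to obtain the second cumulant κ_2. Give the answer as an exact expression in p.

M_X(t) = p/(-(1 - p)*e^(t) + 1)
K_X(t) = log M_X(t) = log(p) - log(-(1 - p)*e^(t) + 1)
K^(2)(t) = (-p*e^(t) + e^(t))/(p^2*e^(2*t) - 2*p*e^(2*t) + 2*p*e^(t) + e^(2*t) - 2*e^(t) + 1)

κ_2 = K^(2)(0) = (1 - p)/p^2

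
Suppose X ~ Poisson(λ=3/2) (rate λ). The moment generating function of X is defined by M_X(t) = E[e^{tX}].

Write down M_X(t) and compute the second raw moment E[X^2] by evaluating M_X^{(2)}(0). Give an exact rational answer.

E[X^2] = d^2M/dt^2 |_{t=0} = 15/4

M_X(t) = e^(3*e^(t)/2 - 3/2)
dM/dt = 3*e^(-3/2)*e^(t)*e^(3*e^(t)/2)/2
d^2M/dt^2 = (9*e^(2*t)*e^(3*e^(t)/2) + 6*e^(t)*e^(3*e^(t)/2))*e^(-3/2)/4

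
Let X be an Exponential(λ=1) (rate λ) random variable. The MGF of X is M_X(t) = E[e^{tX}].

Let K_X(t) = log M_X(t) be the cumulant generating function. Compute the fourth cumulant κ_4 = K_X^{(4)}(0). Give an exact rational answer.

M_X(t) = 1/(1 - t)
K_X(t) = log M_X(t) = -log(1 - t)
K′(t) = -1/(t - 1)
K′′(t) = 1/(t^2 - 2*t + 1)
K′′′(t) = -2/(t^3 - 3*t^2 + 3*t - 1)
K′′′′(t) = 6/(t^4 - 4*t^3 + 6*t^2 - 4*t + 1)

κ_4 = K′′′′(0) = 6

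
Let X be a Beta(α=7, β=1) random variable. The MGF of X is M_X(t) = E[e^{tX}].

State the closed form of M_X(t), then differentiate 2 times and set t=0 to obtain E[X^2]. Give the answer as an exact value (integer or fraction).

M_X(t) = ₁F₁(7; 8; t)
M^(2)(t) = 7*₁F₁(9; 10; t)/9

E[X^2] = M^(2)(0) = 7/9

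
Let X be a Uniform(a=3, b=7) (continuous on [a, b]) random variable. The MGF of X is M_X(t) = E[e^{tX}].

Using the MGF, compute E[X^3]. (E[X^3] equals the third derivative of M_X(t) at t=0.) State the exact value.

M_X(t) = (e^(7*t) - e^(3*t))/(4*t)
M^(3)(t) = (343*t^3*e^(7*t) - 27*t^3*e^(3*t) - 147*t^2*e^(7*t) + 27*t^2*e^(3*t) + 42*t*e^(7*t) - 18*t*e^(3*t) - 6*e^(7*t) + 6*e^(3*t))/(4*t^4)

E[X^3] = M^(3)(0) = 145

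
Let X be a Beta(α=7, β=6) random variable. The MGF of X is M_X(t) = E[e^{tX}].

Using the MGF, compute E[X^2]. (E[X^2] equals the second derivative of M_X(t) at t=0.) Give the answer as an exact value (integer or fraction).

M_X(t) = ₁F₁(7; 13; t)
dM/dt = 7*₁F₁(8; 14; t)/13
d^2M/dt^2 = 4*₁F₁(9; 15; t)/13

E[X^2] = d^2M/dt^2 |_{t=0} = 4/13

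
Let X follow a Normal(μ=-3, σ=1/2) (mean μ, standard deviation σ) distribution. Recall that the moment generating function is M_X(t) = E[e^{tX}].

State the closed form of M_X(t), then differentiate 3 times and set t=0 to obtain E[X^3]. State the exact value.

E[X^3] = M′′′(0) = -117/4

M_X(t) = e^(t^2/8 - 3*t)
M′(t) = t*e^(-3*t)*e^(t^2/8)/4 - 3*e^(-3*t)*e^(t^2/8)
M′′(t) = (t^2*e^(t^2/8) - 24*t*e^(t^2/8) + 148*e^(t^2/8))*e^(-3*t)/16
M′′′(t) = (t^3*e^(t^2/8) - 36*t^2*e^(t^2/8) + 444*t*e^(t^2/8) - 1872*e^(t^2/8))*e^(-3*t)/64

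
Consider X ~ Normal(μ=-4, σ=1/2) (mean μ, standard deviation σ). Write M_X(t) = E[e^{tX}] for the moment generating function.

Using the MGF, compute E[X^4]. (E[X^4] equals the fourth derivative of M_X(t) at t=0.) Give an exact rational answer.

M_X(t) = e^(t^2/8 - 4*t)
M^(4)(t) = (t^4*e^(t^2/8) - 64*t^3*e^(t^2/8) + 1560*t^2*e^(t^2/8) - 17152*t*e^(t^2/8) + 71728*e^(t^2/8))*e^(-4*t)/256

E[X^4] = M^(4)(0) = 4483/16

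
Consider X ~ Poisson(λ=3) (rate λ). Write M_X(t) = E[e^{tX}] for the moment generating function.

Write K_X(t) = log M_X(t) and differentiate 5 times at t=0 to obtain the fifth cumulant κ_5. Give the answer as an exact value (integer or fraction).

κ_5 = d^5K/dt^5 |_{t=0} = 3

M_X(t) = e^(3*e^(t) - 3)
K_X(t) = log M_X(t) = 3*e^(t) - 3
dK/dt = 3*e^(t)
d^2K/dt^2 = 3*e^(t)
d^3K/dt^3 = 3*e^(t)
d^4K/dt^4 = 3*e^(t)
d^5K/dt^5 = 3*e^(t)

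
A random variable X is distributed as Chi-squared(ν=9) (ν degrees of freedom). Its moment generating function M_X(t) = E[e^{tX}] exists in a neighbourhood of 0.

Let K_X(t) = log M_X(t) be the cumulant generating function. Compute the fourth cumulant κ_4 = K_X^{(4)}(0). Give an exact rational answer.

κ_4 = K^(4)(0) = 432

M_X(t) = (1 - 2*t)^(-9/2)
K_X(t) = log M_X(t) = -9*log(1 - 2*t)/2
K^(4)(t) = 432/(16*t^4 - 32*t^3 + 24*t^2 - 8*t + 1)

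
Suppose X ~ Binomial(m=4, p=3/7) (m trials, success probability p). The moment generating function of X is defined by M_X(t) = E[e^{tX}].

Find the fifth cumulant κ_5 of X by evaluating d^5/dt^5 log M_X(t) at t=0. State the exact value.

M_X(t) = (3*e^(t)/7 + 4/7)^4
K_X(t) = log M_X(t) = 4*log(3*e^(t)/7 + 4/7)
K^(5)(t) = (-1296*e^(4*t) + 19008*e^(3*t) - 25344*e^(2*t) + 3072*e^(t))/(243*e^(5*t) + 1620*e^(4*t) + 4320*e^(3*t) + 5760*e^(2*t) + 3840*e^(t) + 1024)

κ_5 = K^(5)(0) = -4560/16807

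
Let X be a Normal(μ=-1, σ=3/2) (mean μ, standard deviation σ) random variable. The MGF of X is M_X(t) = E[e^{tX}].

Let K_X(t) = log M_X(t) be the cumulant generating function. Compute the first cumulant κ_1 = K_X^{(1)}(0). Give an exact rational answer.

κ_1 = K^(1)(0) = -1

M_X(t) = e^(9*t^2/8 - t)
K_X(t) = log M_X(t) = 9*t^2/8 - t
K^(1)(t) = 9*t/4 - 1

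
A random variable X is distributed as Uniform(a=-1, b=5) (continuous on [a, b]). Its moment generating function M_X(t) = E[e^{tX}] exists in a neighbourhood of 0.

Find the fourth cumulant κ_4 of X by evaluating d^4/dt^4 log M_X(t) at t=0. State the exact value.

M_X(t) = (e^(5*t) - e^(-t))/(6*t)
K_X(t) = log M_X(t) = -log(t) + log(e^(5*t) - e^(-t)) - log(6)

κ_4 = K^(4)(0) = -54/5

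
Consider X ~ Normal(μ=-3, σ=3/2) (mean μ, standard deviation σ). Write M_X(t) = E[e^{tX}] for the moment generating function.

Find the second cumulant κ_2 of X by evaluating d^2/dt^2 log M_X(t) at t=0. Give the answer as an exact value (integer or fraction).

M_X(t) = e^(9*t^2/8 - 3*t)
K_X(t) = log M_X(t) = 9*t^2/8 - 3*t
D^2[K](t) = 9/4

κ_2 = D^2[K](0) = 9/4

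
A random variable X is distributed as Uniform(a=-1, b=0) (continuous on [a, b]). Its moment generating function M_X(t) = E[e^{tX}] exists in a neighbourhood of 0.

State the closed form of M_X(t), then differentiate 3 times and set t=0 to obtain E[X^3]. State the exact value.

M_X(t) = (1 - e^(-t))/t
D^3[M](t) = (t^3 + 3*t^2 + 6*t - 6*e^(t) + 6)*e^(-t)/t^4

E[X^3] = D^3[M](0) = -1/4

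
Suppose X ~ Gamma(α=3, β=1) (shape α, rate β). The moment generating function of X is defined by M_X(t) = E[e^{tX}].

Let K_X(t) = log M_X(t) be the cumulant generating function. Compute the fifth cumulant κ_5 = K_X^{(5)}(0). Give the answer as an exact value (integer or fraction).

M_X(t) = (1 - t)^(-3)
K_X(t) = log M_X(t) = -3*log(1 - t)
dK/dt = -3/(t - 1)
d^2K/dt^2 = 3/(t^2 - 2*t + 1)
d^3K/dt^3 = -6/(t^3 - 3*t^2 + 3*t - 1)
d^4K/dt^4 = 18/(t^4 - 4*t^3 + 6*t^2 - 4*t + 1)
d^5K/dt^5 = -72/(t^5 - 5*t^4 + 10*t^3 - 10*t^2 + 5*t - 1)

κ_5 = d^5K/dt^5 |_{t=0} = 72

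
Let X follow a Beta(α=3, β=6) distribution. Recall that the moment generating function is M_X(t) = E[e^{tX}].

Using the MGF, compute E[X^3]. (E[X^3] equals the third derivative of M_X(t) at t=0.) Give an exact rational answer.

M_X(t) = ₁F₁(3; 9; t)
M′(t) = ₁F₁(4; 10; t)/3
M′′(t) = 2*₁F₁(5; 11; t)/15
M′′′(t) = 2*₁F₁(6; 12; t)/33

E[X^3] = M′′′(0) = 2/33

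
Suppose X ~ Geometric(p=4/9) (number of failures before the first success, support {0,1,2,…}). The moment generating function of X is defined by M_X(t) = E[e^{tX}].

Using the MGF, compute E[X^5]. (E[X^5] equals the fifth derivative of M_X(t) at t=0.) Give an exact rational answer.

E[X^5] = M^(5)(0) = 165535/128

M_X(t) = 4/(9*(1 - 5*e^(t)/9))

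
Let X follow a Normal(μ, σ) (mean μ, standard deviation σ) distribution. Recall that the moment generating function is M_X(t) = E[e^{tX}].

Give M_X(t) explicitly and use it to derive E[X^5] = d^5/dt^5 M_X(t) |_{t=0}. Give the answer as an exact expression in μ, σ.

M_X(t) = e^(μ*t + σ^2*t^2/2)

E[X^5] = M^(5)(0) = μ*(μ^4 + 10*μ^2*σ^2 + 15*σ^4)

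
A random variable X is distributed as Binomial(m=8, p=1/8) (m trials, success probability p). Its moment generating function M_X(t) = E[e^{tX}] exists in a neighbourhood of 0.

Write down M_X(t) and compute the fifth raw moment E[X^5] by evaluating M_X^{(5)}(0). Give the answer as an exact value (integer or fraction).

E[X^5] = M′′′′′(0) = 17837/512

M_X(t) = (e^(t)/8 + 7/8)^8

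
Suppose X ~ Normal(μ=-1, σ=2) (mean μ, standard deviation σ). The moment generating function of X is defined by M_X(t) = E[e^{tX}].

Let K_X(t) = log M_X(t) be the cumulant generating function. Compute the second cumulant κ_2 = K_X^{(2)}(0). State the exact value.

M_X(t) = e^(2*t^2 - t)
K_X(t) = log M_X(t) = 2*t^2 - t
K′(t) = 4*t - 1
K′′(t) = 4

κ_2 = K′′(0) = 4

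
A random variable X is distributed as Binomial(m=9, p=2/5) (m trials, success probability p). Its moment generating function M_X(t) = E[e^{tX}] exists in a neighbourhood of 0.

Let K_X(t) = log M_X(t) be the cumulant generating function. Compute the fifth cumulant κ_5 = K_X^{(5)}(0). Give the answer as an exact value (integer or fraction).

κ_5 = K′′′′′(0) = -2538/3125

M_X(t) = (2*e^(t)/5 + 3/5)^9
K_X(t) = log M_X(t) = 9*log(2*e^(t)/5 + 3/5)
K′(t) = 18*e^(t)/(2*e^(t) + 3)
K′′(t) = 54*e^(t)/(4*e^(2*t) + 12*e^(t) + 9)
K′′′(t) = (-108*e^(2*t) + 162*e^(t))/(8*e^(3*t) + 36*e^(2*t) + 54*e^(t) + 27)
K′′′′(t) = (216*e^(3*t) - 1296*e^(2*t) + 486*e^(t))/(16*e^(4*t) + 96*e^(3*t) + 216*e^(2*t) + 216*e^(t) + 81)
K′′′′′(t) = (-432*e^(4*t) + 7128*e^(3*t) - 10692*e^(2*t) + 1458*e^(t))/(32*e^(5*t) + 240*e^(4*t) + 720*e^(3*t) + 1080*e^(2*t) + 810*e^(t) + 243)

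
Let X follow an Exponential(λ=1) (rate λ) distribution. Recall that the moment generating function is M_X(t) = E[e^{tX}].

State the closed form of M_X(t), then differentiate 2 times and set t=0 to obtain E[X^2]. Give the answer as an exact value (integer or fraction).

E[X^2] = D^2[M](0) = 2

M_X(t) = 1/(1 - t)
D^2[M](t) = -2/(t^3 - 3*t^2 + 3*t - 1)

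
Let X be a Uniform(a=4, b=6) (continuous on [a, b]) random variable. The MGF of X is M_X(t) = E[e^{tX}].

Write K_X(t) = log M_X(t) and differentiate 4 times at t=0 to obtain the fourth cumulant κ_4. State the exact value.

M_X(t) = (e^(6*t) - e^(4*t))/(2*t)
K_X(t) = log M_X(t) = -log(t) + log(e^(6*t) - e^(4*t)) - log(2)

κ_4 = K^(4)(0) = -2/15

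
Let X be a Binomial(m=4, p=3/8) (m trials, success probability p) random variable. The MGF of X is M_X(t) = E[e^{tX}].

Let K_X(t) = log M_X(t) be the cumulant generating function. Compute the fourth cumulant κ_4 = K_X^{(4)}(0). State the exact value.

M_X(t) = (3*e^(t)/8 + 5/8)^4
K_X(t) = log M_X(t) = 4*log(3*e^(t)/8 + 5/8)
K^(4)(t) = (540*e^(3*t) - 3600*e^(2*t) + 1500*e^(t))/(81*e^(4*t) + 540*e^(3*t) + 1350*e^(2*t) + 1500*e^(t) + 625)

κ_4 = K^(4)(0) = -195/512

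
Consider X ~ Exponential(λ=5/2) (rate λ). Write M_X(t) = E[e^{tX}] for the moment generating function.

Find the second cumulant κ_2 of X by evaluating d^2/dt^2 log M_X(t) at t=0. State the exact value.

κ_2 = d^2K/dt^2 |_{t=0} = 4/25

M_X(t) = 5/(2*(5/2 - t))
K_X(t) = log M_X(t) = -log(5/2 - t) - log(2) + log(5)
dK/dt = -2/(2*t - 5)
d^2K/dt^2 = 4/(4*t^2 - 20*t + 25)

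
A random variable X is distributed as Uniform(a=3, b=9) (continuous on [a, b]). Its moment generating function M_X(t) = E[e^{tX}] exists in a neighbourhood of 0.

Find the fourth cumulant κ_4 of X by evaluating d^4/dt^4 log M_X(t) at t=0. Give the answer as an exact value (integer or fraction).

M_X(t) = (e^(9*t) - e^(3*t))/(6*t)
K_X(t) = log M_X(t) = -log(t) + log(e^(9*t) - e^(3*t)) - log(6)
K′(t) = (9*t*e^(6*t) - 3*t - e^(6*t) + 1)/(t*e^(6*t) - t)
K′′(t) = (-36*t^2*e^(6*t) + e^(12*t) - 2*e^(6*t) + 1)/(t^2*e^(12*t) - 2*t^2*e^(6*t) + t^2)
K′′′(t) = (216*t^3*e^(12*t) + 216*t^3*e^(6*t) - 2*e^(18*t) + 6*e^(12*t) - 6*e^(6*t) + 2)/(t^3*e^(18*t) - 3*t^3*e^(12*t) + 3*t^3*e^(6*t) - t^3)

κ_4 = K′′′′(0) = -54/5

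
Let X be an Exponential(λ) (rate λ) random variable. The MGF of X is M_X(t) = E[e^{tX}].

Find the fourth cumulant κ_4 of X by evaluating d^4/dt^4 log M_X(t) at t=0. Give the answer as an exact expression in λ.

M_X(t) = λ/(λ - t)
K_X(t) = log M_X(t) = log(λ) - log(λ - t)
K^(4)(t) = 6/(λ^4 - 4*λ^3*t + 6*λ^2*t^2 - 4*λ*t^3 + t^4)

κ_4 = K^(4)(0) = 6/λ^4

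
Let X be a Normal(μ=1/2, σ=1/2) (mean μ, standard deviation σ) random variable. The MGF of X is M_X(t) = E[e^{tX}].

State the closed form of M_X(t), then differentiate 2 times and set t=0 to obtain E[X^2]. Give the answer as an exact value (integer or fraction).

M_X(t) = e^(t^2/8 + t/2)
dM/dt = t*e^(t/2)*e^(t^2/8)/4 + e^(t/2)*e^(t^2/8)/2
d^2M/dt^2 = t^2*e^(t/2)*e^(t^2/8)/16 + t*e^(t/2)*e^(t^2/8)/4 + e^(t/2)*e^(t^2/8)/2

E[X^2] = d^2M/dt^2 |_{t=0} = 1/2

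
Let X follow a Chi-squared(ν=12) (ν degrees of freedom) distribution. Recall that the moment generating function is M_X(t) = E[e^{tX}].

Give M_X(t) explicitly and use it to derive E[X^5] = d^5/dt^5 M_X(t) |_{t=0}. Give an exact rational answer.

M_X(t) = (1 - 2*t)^(-6)
dM/dt = -12/(128*t^7 - 448*t^6 + 672*t^5 - 560*t^4 + 280*t^3 - 84*t^2 + 14*t - 1)
d^2M/dt^2 = 168/(256*t^8 - 1024*t^7 + 1792*t^6 - 1792*t^5 + 1120*t^4 - 448*t^3 + 112*t^2 - 16*t + 1)
d^3M/dt^3 = -2688/(512*t^9 - 2304*t^8 + 4608*t^7 - 5376*t^6 + 4032*t^5 - 2016*t^4 + 672*t^3 - 144*t^2 + 18*t - 1)
d^4M/dt^4 = 48384/(1024*t^10 - 5120*t^9 + 11520*t^8 - 15360*t^7 + 13440*t^6 - 8064*t^5 + 3360*t^4 - 960*t^3 + 180*t^2 - 20*t + 1)
d^5M/dt^5 = -967680/(2048*t^11 - 11264*t^10 + 28160*t^9 - 42240*t^8 + 42240*t^7 - 29568*t^6 + 14784*t^5 - 5280*t^4 + 1320*t^3 - 220*t^2 + 22*t - 1)

E[X^5] = d^5M/dt^5 |_{t=0} = 967680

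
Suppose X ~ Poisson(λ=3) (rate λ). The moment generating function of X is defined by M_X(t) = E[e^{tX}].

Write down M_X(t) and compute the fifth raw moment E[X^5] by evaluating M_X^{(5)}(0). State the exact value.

M_X(t) = e^(3*e^(t) - 3)
dM/dt = 3*e^(-3)*e^(t)*e^(3*e^(t))
d^2M/dt^2 = (9*e^(2*t)*e^(3*e^(t)) + 3*e^(t)*e^(3*e^(t)))*e^(-3)
d^3M/dt^3 = (27*e^(3*t)*e^(3*e^(t)) + 27*e^(2*t)*e^(3*e^(t)) + 3*e^(t)*e^(3*e^(t)))*e^(-3)
d^4M/dt^4 = (81*e^(4*t)*e^(3*e^(t)) + 162*e^(3*t)*e^(3*e^(t)) + 63*e^(2*t)*e^(3*e^(t)) + 3*e^(t)*e^(3*e^(t)))*e^(-3)
d^5M/dt^5 = (243*e^(5*t)*e^(3*e^(t)) + 810*e^(4*t)*e^(3*e^(t)) + 675*e^(3*t)*e^(3*e^(t)) + 135*e^(2*t)*e^(3*e^(t)) + 3*e^(t)*e^(3*e^(t)))*e^(-3)

E[X^5] = d^5M/dt^5 |_{t=0} = 1866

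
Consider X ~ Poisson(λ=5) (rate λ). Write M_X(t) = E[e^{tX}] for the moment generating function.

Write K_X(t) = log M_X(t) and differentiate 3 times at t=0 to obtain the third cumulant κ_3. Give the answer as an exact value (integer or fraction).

κ_3 = K^(3)(0) = 5

M_X(t) = e^(5*e^(t) - 5)
K_X(t) = log M_X(t) = 5*e^(t) - 5
K^(3)(t) = 5*e^(t)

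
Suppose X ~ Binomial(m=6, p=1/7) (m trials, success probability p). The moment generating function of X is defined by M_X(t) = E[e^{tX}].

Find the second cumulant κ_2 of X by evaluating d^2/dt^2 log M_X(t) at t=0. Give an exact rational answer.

M_X(t) = (e^(t)/7 + 6/7)^6
K_X(t) = log M_X(t) = 6*log(e^(t)/7 + 6/7)
D^2[K](t) = 36*e^(t)/(e^(2*t) + 12*e^(t) + 36)

κ_2 = D^2[K](0) = 36/49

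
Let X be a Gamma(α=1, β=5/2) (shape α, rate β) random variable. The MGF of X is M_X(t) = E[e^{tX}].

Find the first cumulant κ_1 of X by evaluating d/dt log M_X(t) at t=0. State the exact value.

κ_1 = dK/dt |_{t=0} = 2/5

M_X(t) = 5/(2*(5/2 - t))
K_X(t) = log M_X(t) = -log(5/2 - t) - log(2) + log(5)
dK/dt = -2/(2*t - 5)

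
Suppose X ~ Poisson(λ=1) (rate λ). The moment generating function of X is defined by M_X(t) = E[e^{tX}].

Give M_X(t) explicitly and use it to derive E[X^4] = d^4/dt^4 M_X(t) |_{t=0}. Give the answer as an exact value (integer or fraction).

M_X(t) = e^(e^(t) - 1)
D^4[M](t) = (e^(4*t)*e^(e^(t)) + 6*e^(3*t)*e^(e^(t)) + 7*e^(2*t)*e^(e^(t)) + e^(t)*e^(e^(t)))*e^(-1)

E[X^4] = D^4[M](0) = 15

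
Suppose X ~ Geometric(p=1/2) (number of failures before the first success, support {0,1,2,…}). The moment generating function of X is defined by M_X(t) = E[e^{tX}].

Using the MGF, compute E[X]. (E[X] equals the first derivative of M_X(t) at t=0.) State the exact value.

M_X(t) = 1/(2*(1 - e^(t)/2))
D[M](t) = e^(t)/(e^(2*t) - 4*e^(t) + 4)

E[X] = D[M](0) = 1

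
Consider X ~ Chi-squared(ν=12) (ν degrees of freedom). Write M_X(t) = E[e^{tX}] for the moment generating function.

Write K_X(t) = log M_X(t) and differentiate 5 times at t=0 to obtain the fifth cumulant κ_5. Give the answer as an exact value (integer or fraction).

M_X(t) = (1 - 2*t)^(-6)
K_X(t) = log M_X(t) = -6*log(1 - 2*t)
K^(5)(t) = -4608/(32*t^5 - 80*t^4 + 80*t^3 - 40*t^2 + 10*t - 1)

κ_5 = K^(5)(0) = 4608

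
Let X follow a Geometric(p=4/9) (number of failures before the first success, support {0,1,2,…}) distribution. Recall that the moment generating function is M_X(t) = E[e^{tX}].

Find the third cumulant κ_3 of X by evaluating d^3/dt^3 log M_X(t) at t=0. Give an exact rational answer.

κ_3 = K^(3)(0) = 315/32

M_X(t) = 4/(9*(1 - 5*e^(t)/9))
K_X(t) = log M_X(t) = -log(1 - 5*e^(t)/9) - 2*log(3) + 2*log(2)
K^(3)(t) = (-225*e^(2*t) - 405*e^(t))/(125*e^(3*t) - 675*e^(2*t) + 1215*e^(t) - 729)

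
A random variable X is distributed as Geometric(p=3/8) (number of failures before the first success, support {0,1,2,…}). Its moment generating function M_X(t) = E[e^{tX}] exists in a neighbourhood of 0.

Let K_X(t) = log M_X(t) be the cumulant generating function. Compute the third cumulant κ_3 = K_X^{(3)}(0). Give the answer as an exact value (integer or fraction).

M_X(t) = 3/(8*(1 - 5*e^(t)/8))
K_X(t) = log M_X(t) = -log(1 - 5*e^(t)/8) - 3*log(2) + log(3)
K^(3)(t) = (-200*e^(2*t) - 320*e^(t))/(125*e^(3*t) - 600*e^(2*t) + 960*e^(t) - 512)

κ_3 = K^(3)(0) = 520/27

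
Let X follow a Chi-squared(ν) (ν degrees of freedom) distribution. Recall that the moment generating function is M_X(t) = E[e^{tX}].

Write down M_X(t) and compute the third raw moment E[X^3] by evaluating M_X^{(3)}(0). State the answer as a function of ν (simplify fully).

M_X(t) = (1 - 2*t)^(-ν/2)
M′(t) = -ν/(2*t*(1 - 2*t)^(ν/2) - (1 - 2*t)^(ν/2))
M′′(t) = (ν^2 + 2*ν)/(4*t^2*(1 - 2*t)^(ν/2) - 4*t*(1 - 2*t)^(ν/2) + (1 - 2*t)^(ν/2))
M′′′(t) = (-ν^3 - 6*ν^2 - 8*ν)/(8*t^3*(1 - 2*t)^(ν/2) - 12*t^2*(1 - 2*t)^(ν/2) + 6*t*(1 - 2*t)^(ν/2) - (1 - 2*t)^(ν/2))

E[X^3] = M′′′(0) = ν*(ν^2 + 6*ν + 8)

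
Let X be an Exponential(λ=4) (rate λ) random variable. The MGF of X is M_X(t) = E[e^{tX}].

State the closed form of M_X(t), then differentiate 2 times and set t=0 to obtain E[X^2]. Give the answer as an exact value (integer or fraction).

M_X(t) = 4/(4 - t)
D^2[M](t) = -8/(t^3 - 12*t^2 + 48*t - 64)

E[X^2] = D^2[M](0) = 1/8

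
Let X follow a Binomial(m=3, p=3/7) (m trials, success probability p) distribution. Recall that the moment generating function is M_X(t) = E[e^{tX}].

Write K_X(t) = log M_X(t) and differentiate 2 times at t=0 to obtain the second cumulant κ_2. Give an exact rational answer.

κ_2 = d^2K/dt^2 |_{t=0} = 36/49

M_X(t) = (3*e^(t)/7 + 4/7)^3
K_X(t) = log M_X(t) = 3*log(3*e^(t)/7 + 4/7)
dK/dt = 9*e^(t)/(3*e^(t) + 4)
d^2K/dt^2 = 36*e^(t)/(9*e^(2*t) + 24*e^(t) + 16)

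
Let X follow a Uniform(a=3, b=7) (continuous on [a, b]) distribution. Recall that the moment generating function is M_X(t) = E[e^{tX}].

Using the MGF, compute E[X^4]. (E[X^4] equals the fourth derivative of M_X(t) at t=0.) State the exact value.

E[X^4] = d^4M/dt^4 |_{t=0} = 4141/5

M_X(t) = (e^(7*t) - e^(3*t))/(4*t)
dM/dt = (7*t*e^(7*t) - 3*t*e^(3*t) - e^(7*t) + e^(3*t))/(4*t^2)
d^2M/dt^2 = (49*t^2*e^(7*t) - 9*t^2*e^(3*t) - 14*t*e^(7*t) + 6*t*e^(3*t) + 2*e^(7*t) - 2*e^(3*t))/(4*t^3)
d^3M/dt^3 = (343*t^3*e^(7*t) - 27*t^3*e^(3*t) - 147*t^2*e^(7*t) + 27*t^2*e^(3*t) + 42*t*e^(7*t) - 18*t*e^(3*t) - 6*e^(7*t) + 6*e^(3*t))/(4*t^4)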